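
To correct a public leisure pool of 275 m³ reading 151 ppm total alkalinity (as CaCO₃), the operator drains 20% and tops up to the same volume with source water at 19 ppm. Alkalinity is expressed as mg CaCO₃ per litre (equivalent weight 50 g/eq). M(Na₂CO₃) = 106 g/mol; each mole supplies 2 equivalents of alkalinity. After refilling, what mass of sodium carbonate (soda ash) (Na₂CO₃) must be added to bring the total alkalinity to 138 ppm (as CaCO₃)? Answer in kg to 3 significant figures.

Volume: 275 m³ = 275,000 L.
After draining 20% and refilling: 151 × 0.80 + 19 × 0.20 = 124.6 ppm.
Deficit to target: 138 − 124.6 = 13.4 mg/L.
As CaCO₃: 13.4 mg/L × 275,000 L = 3685 g; ÷ 50 g/eq ÷ 2 = 36.85 mol Na₂CO₃.
Mass: 36.85 × 106 = 3906 g.

3.91 kg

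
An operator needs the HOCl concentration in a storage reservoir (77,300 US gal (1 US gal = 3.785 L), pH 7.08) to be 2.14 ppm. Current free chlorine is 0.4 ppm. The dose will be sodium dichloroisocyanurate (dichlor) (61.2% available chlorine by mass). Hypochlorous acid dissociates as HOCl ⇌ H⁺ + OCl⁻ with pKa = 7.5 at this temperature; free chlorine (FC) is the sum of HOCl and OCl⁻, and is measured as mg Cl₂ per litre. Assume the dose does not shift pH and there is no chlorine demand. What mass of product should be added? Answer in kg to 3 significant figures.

1.22 kg

Volume: 77,300 US gal × 3.785 L/gal = 292,580 L.
[OCl⁻]/[HOCl] = 10^(pH − pKa) = 10^(7.08 − 7.5) = 0.3802; fraction as HOCl = 1/(1 + 0.3802) = 0.7245.
Free chlorine required for 2.14 ppm HOCl: 2.14 / 0.7245 = 2.954 ppm.
FC to add: 2.954 − 0.4 = 2.554 mg/L as Cl₂.
Cl₂ equivalent: 2.554 mg/L × 292,580 L = 747.1 g.
Product at 61.2% available Cl: 747.1 / 0.612 = 1221 g.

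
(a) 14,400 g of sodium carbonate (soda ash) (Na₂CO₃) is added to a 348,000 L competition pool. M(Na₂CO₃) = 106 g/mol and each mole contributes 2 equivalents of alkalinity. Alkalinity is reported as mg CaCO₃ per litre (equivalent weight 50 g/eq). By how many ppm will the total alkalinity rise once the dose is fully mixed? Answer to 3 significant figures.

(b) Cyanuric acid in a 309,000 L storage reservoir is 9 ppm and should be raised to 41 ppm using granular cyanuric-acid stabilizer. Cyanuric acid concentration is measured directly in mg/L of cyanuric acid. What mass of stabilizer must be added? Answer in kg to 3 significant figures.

(a) 39.0 ppm; (b) 9.89 kg

(a) Moles of Na₂CO₃: 14,400 g ÷ 106 g/mol = 135.8 mol → 271.7 eq of alkalinity.
(a) As CaCO₃: 271.7 eq × 50 g/eq = 13,580 g.
(a) Rise: 13,580 g / 348,000 L × 1000 = 39.04 mg/L.

(b) CYA to add: (41 − 9) = 32 mg/L × 309,000 L = 9888 g cyanuric acid.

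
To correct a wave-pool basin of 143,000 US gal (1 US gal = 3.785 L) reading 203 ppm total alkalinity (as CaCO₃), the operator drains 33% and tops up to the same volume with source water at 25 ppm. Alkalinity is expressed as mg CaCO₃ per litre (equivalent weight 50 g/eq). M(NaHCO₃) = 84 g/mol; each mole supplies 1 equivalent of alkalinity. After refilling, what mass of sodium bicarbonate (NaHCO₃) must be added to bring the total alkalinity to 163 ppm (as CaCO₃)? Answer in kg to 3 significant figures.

Volume: 143,000 US gal × 3.785 L/gal = 541,255 L.
After draining 33% and refilling: 203 × 0.67 + 25 × 0.33 = 144.26 ppm.
Deficit to target: 163 − 144.26 = 18.74 mg/L.
As CaCO₃: 18.74 mg/L × 541,255 L = 10,140 g; ÷ 50 g/eq ÷ 1 = 202.9 mol NaHCO₃.
Mass: 202.9 × 84 = 17,040 g.

17.0 kg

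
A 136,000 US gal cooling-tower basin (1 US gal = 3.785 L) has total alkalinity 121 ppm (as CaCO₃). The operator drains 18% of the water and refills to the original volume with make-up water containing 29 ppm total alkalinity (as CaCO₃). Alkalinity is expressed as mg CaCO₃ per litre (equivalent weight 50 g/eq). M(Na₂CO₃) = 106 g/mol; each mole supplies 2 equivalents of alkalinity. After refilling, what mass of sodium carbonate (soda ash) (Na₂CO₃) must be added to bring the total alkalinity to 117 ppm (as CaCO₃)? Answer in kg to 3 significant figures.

6.85 kg

Volume: 136,000 US gal × 3.785 L/gal = 514,760 L.
After draining 18% and refilling: 121 × 0.82 + 29 × 0.18 = 104.44 ppm.
Deficit to target: 117 − 104.44 = 12.56 mg/L.
As CaCO₃: 12.56 mg/L × 514,760 L = 6465 g; ÷ 50 g/eq ÷ 2 = 64.65 mol Na₂CO₃.
Mass: 64.65 × 106 = 6853 g.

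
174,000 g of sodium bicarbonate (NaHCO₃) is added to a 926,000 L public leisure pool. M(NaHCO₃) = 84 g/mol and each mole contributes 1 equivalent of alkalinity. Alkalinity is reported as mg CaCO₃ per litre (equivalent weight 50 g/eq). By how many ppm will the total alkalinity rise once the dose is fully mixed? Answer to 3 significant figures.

Moles of NaHCO₃: 174,000 g ÷ 84 g/mol = 2071 mol → 2071 eq of alkalinity.
As CaCO₃: 2071 eq × 50 g/eq = 103,600 g.
Rise: 103,600 g / 926,000 L × 1000 = 111.8 mg/L.

112 ppm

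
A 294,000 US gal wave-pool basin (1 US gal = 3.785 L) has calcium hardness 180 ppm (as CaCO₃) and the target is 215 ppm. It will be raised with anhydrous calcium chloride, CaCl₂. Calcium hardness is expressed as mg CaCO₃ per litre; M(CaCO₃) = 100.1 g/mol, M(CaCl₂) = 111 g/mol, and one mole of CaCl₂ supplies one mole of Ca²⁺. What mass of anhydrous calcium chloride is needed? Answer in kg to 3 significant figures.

Volume: 294,000 US gal × 3.785 L/gal = 1,112,790 L.
Hardness to add: (215 − 180) = 35 mg/L as CaCO₃ × 1,112,790 L = 38,950 g as CaCO₃.
Moles of Ca²⁺ (1 mol Ca²⁺ ≡ 1 mol CaCO₃): 38,950 / 100.1 g/mol = 389.1 mol.
Mass of CaCl₂: 389.1 × 111 = 43,190 g.

43.2 kg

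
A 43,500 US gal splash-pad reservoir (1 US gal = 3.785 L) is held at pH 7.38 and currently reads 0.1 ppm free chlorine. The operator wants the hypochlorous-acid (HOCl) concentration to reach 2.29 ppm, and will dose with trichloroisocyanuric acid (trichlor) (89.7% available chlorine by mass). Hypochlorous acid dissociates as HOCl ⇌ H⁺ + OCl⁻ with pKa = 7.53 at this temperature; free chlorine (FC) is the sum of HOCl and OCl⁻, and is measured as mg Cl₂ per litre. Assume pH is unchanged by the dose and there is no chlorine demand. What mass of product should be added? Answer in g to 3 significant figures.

700 g

Volume: 43,500 US gal × 3.785 L/gal = 164,648 L.
[OCl⁻]/[HOCl] = 10^(pH − pKa) = 10^(7.38 − 7.53) = 0.7079; fraction as HOCl = 1/(1 + 0.7079) = 0.5855.
Free chlorine required for 2.29 ppm HOCl: 2.29 / 0.5855 = 3.911 ppm.
FC to add: 3.911 − 0.1 = 3.811 mg/L as Cl₂.
Cl₂ equivalent: 3.811 mg/L × 164,648 L = 627.5 g.
Product at 89.7% available Cl: 627.5 / 0.897 = 699.6 g.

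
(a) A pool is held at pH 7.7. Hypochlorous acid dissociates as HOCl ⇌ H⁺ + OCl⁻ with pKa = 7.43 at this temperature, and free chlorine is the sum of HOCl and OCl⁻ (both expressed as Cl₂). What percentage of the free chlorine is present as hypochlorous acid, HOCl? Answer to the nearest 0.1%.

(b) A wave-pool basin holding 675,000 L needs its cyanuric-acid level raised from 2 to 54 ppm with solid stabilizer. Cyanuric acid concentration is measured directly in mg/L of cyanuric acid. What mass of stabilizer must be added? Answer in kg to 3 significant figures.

(a) 34.9%; (b) 35.1 kg

(a) [OCl⁻]/[HOCl] = 10^(pH − pKa) = 10^(7.7 − 7.43) = 10^0.27 = 1.862.
(a) Fraction as HOCl = 1 / (1 + 1.862) = 0.3494.

(b) CYA to add: (54 − 2) = 52 mg/L × 675,000 L = 35,100 g cyanuric acid.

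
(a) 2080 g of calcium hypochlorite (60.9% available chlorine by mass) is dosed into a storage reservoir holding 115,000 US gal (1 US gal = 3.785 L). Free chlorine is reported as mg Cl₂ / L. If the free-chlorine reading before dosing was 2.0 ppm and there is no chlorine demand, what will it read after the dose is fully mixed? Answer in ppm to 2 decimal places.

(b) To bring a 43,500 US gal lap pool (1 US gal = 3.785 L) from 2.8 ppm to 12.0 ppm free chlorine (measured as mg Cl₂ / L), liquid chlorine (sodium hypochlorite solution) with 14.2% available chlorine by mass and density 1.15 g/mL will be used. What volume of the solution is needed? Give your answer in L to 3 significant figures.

(a) 4.91 ppm; (b) 9.28 L

(a) Volume: 115,000 US gal × 3.785 L/gal = 435,275 L.
(a) Available chlorine delivered: 2080 g × 0.609 = 1267 g as Cl₂.
(a) Concentration rise: 1267 g / 435,275 L = 2.91 mg/L = 2.91 ppm.
(a) Final FC: 2.0 + 2.91 = 4.91 ppm.

(b) Volume: 43,500 US gal × 3.785 L/gal = 164,648 L.
(b) Chlorine deficit: 12.0 − 2.8 = 9.2 ppm = 9.2 mg/L as Cl₂.
(b) Cl₂ equivalent needed: 9.2 mg/L × 164,648 L = 1,515,000 mg = 1515 g.
(b) Product at 14.2% available chlorine: 1515 / 0.142 = 10,670 g.
(b) Volume at density 1.15 g/mL: 10,670 g ÷ 1.15 g/mL = 9276 mL.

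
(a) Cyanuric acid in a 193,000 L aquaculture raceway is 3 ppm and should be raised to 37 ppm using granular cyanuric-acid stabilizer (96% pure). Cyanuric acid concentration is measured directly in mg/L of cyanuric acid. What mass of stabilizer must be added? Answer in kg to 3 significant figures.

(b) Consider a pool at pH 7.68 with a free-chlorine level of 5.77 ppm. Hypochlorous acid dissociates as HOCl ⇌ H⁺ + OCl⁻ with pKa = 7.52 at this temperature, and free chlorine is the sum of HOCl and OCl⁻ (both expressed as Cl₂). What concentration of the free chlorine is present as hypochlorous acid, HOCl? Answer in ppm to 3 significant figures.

(a) 6.84 kg; (b) 2.36 ppm

(a) CYA to add: (37 − 3) = 34 mg/L × 193,000 L = 6562 g cyanuric acid.
(a) At 96% purity: 6562 / 0.96 = 6835 g product.

(b) [OCl⁻]/[HOCl] = 10^(pH − pKa) = 10^(7.68 − 7.52) = 10^0.16 = 1.445.
(b) Fraction as HOCl = 1 / (1 + 1.445) = 0.4089.
(b) HOCl = 0.4089 × 5.77 ppm = 2.359 ppm.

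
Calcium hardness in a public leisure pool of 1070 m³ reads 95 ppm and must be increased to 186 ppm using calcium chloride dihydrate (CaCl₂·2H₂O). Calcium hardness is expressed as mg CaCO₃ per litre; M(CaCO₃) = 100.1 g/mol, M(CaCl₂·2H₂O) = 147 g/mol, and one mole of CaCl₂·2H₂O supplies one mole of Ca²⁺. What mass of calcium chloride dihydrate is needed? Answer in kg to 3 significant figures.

143 kg

Volume: 1070 m³ = 1,070,000 L.
Hardness to add: (186 − 95) = 91 mg/L as CaCO₃ × 1,070,000 L = 97,370 g as CaCO₃.
Moles of Ca²⁺ (1 mol Ca²⁺ ≡ 1 mol CaCO₃): 97,370 / 100.1 g/mol = 972.7 mol.
Mass of CaCl₂·2H₂O: 972.7 × 147 = 143,000 g.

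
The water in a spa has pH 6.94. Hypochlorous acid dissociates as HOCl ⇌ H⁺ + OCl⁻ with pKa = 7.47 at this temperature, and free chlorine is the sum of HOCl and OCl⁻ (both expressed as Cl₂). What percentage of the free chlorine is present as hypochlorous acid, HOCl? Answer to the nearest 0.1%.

[OCl⁻]/[HOCl] = 10^(pH − pKa) = 10^(6.94 − 7.47) = 10^-0.53 = 0.2951.
Fraction as HOCl = 1 / (1 + 0.2951) = 0.7721.

77.2%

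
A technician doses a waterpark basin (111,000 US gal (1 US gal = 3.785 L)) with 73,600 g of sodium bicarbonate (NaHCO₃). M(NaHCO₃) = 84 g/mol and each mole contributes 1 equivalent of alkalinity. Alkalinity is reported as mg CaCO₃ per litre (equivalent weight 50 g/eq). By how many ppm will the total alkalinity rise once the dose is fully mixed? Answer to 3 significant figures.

Volume: 111,000 US gal × 3.785 L/gal = 420,135 L.
Moles of NaHCO₃: 73,600 g ÷ 84 g/mol = 876.2 mol → 876.2 eq of alkalinity.
As CaCO₃: 876.2 eq × 50 g/eq = 43,810 g.
Rise: 43,810 g / 420,135 L × 1000 = 104.3 mg/L.

104 ppm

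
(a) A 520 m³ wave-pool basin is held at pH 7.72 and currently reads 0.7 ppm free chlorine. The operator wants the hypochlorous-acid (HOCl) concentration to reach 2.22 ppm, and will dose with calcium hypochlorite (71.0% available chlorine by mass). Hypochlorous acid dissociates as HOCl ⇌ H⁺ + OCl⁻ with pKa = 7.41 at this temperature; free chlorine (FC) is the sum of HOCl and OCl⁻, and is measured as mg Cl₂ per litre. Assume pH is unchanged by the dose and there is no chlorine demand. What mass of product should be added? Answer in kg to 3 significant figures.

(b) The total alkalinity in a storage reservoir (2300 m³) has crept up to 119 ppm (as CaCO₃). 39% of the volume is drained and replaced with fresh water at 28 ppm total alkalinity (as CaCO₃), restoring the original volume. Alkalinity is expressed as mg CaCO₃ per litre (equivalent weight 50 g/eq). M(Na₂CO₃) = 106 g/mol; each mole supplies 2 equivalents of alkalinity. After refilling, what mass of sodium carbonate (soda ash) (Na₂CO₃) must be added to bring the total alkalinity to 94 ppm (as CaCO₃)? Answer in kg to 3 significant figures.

(a) Volume: 520 m³ = 520,000 L.
(a) [OCl⁻]/[HOCl] = 10^(pH − pKa) = 10^(7.72 − 7.41) = 2.042; fraction as HOCl = 1/(1 + 2.042) = 0.3288.
(a) Free chlorine required for 2.22 ppm HOCl: 2.22 / 0.3288 = 6.753 ppm.
(a) FC to add: 6.753 − 0.7 = 6.053 mg/L as Cl₂.
(a) Cl₂ equivalent: 6.053 mg/L × 520,000 L = 3147 g.
(a) Product at 71.0% available Cl: 3147 / 0.71 = 4433 g.

(b) Volume: 2300 m³ = 2,300,000 L.
(b) After draining 39% and refilling: 119 × 0.61 + 28 × 0.39 = 83.51 ppm.
(b) Deficit to target: 94 − 83.51 = 10.49 mg/L.
(b) As CaCO₃: 10.49 mg/L × 2,300,000 L = 24,130 g; ÷ 50 g/eq ÷ 2 = 241.3 mol Na₂CO₃.
(b) Mass: 241.3 × 106 = 25,570 g.

(a) 4.43 kg; (b) 25.6 kg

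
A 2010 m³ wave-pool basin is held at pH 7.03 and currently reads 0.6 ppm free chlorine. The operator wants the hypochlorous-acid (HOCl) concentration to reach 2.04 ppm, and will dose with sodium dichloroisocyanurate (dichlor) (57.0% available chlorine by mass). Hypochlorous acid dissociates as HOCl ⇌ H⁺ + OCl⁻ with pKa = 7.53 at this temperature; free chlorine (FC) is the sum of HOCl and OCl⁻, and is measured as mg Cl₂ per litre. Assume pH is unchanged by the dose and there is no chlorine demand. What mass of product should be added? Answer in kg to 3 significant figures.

7.35 kg

Volume: 2010 m³ = 2,010,000 L.
[OCl⁻]/[HOCl] = 10^(pH − pKa) = 10^(7.03 − 7.53) = 0.3162; fraction as HOCl = 1/(1 + 0.3162) = 0.7597.
Free chlorine required for 2.04 ppm HOCl: 2.04 / 0.7597 = 2.685 ppm.
FC to add: 2.685 − 0.6 = 2.085 mg/L as Cl₂.
Cl₂ equivalent: 2.085 mg/L × 2,010,000 L = 4191 g.
Product at 57.0% available Cl: 4191 / 0.57 = 7353 g.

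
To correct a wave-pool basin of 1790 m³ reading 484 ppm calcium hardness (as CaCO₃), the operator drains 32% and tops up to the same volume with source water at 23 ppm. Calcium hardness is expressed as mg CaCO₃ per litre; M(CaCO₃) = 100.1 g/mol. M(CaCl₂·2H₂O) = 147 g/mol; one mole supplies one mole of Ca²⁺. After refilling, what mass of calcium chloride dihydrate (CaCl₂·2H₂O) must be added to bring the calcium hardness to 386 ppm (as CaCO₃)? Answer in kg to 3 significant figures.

130 kg

Volume: 1790 m³ = 1,790,000 L.
After draining 32% and refilling: 484 × 0.68 + 23 × 0.32 = 336.48 ppm.
Deficit to target: 386 − 336.48 = 49.52 mg/L.
As CaCO₃: 49.52 mg/L × 1,790,000 L = 88,640 g; ÷ 100.1 = 885.5 mol Ca²⁺.
Mass: 885.5 × 147 = 130,200 g.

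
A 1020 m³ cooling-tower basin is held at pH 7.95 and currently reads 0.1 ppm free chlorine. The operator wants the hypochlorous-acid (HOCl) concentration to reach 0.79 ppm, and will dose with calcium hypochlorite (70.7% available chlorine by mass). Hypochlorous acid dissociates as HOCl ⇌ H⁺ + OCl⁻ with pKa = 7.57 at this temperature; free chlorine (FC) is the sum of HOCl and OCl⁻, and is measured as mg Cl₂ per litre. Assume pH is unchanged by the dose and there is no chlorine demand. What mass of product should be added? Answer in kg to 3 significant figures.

Volume: 1020 m³ = 1,020,000 L.
[OCl⁻]/[HOCl] = 10^(pH − pKa) = 10^(7.95 − 7.57) = 2.399; fraction as HOCl = 1/(1 + 2.399) = 0.2942.
Free chlorine required for 0.79 ppm HOCl: 0.79 / 0.2942 = 2.685 ppm.
FC to add: 2.685 − 0.1 = 2.585 mg/L as Cl₂.
Cl₂ equivalent: 2.585 mg/L × 1,020,000 L = 2637 g.
Product at 70.7% available Cl: 2637 / 0.707 = 3730 g.

3.73 kg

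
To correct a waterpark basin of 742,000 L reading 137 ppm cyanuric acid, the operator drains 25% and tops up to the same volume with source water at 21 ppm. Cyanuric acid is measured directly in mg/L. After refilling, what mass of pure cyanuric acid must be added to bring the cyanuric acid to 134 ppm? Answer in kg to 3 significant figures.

After draining 25% and refilling: 137 × 0.75 + 21 × 0.25 = 108 ppm.
Deficit to target: 134 − 108 = 26 mg/L.
Mass: 26 mg/L × 742,000 L = 19,290 g cyanuric acid.

19.3 kg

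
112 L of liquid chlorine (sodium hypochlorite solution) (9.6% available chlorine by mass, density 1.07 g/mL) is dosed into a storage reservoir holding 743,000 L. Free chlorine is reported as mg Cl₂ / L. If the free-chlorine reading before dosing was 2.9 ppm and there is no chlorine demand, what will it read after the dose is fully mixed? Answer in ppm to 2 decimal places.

Mass of solution: 112 L × 1000 mL/L × 1.07 g/mL = 119,800 g.
Available chlorine delivered: 119,800 g × 0.096 = 11,500 g as Cl₂.
Concentration rise: 11,500 g / 743,000 L = 15.48 mg/L = 15.48 ppm.
Final FC: 2.9 + 15.48 = 18.38 ppm.

18.38 ppm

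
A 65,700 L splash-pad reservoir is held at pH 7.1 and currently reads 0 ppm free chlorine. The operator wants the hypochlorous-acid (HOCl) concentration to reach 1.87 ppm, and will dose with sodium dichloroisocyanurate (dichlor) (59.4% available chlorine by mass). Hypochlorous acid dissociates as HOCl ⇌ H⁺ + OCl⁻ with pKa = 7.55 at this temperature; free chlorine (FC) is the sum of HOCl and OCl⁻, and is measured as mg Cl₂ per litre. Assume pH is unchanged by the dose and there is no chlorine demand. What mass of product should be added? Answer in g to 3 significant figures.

280 g

[OCl⁻]/[HOCl] = 10^(pH − pKa) = 10^(7.1 − 7.55) = 0.3548; fraction as HOCl = 1/(1 + 0.3548) = 0.7381.
Free chlorine required for 1.87 ppm HOCl: 1.87 / 0.7381 = 2.534 ppm.
FC to add: 2.534 − 0 = 2.534 mg/L as Cl₂.
Cl₂ equivalent: 2.534 mg/L × 65,700 L = 166.5 g.
Product at 59.4% available Cl: 166.5 / 0.594 = 280.2 g.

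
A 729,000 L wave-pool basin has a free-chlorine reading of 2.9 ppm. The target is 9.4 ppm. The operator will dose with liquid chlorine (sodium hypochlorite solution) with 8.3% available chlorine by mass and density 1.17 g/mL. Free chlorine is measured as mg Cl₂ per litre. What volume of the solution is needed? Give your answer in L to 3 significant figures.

Chlorine deficit: 9.4 − 2.9 = 6.5 ppm = 6.5 mg/L as Cl₂.
Cl₂ equivalent needed: 6.5 mg/L × 729,000 L = 4,738,000 mg = 4738 g.
Product at 8.3% available chlorine: 4738 / 0.083 = 57,090 g.
Volume at density 1.17 g/mL: 57,090 g ÷ 1.17 g/mL = 48,800 mL.

48.8 L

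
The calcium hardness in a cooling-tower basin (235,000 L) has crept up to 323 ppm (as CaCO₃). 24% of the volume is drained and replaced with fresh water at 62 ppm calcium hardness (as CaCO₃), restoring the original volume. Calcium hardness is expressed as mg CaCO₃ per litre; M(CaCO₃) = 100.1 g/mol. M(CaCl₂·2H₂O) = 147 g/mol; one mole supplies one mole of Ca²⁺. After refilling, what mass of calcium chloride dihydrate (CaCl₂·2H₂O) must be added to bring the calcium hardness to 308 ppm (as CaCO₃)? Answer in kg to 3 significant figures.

16.4 kg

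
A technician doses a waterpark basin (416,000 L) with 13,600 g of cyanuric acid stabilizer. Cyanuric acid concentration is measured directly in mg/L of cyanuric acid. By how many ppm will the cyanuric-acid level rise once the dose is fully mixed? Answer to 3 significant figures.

32.7 ppm

Rise: 13,600 g / 416,000 L × 1000 = 32.69 mg/L.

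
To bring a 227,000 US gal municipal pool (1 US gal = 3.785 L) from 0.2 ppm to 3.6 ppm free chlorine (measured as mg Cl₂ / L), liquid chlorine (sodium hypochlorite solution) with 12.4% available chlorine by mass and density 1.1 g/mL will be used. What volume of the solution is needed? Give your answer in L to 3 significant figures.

Volume: 227,000 US gal × 3.785 L/gal = 859,195 L.
Chlorine deficit: 3.6 − 0.2 = 3.4 ppm = 3.4 mg/L as Cl₂.
Cl₂ equivalent needed: 3.4 mg/L × 859,195 L = 2,921,000 mg = 2921 g.
Product at 12.4% available chlorine: 2921 / 0.124 = 23,560 g.
Volume at density 1.1 g/mL: 23,560 g ÷ 1.1 g/mL = 21,420 mL.

21.4 L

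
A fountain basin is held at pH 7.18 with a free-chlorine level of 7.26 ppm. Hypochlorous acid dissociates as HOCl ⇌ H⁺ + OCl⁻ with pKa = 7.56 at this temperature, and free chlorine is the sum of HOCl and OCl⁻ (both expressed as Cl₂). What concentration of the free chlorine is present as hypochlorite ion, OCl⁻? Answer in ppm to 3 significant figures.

2.14 ppm

[OCl⁻]/[HOCl] = 10^(pH − pKa) = 10^(7.18 − 7.56) = 10^-0.38 = 0.4169.
Fraction as HOCl = 1 / (1 + 0.4169) = 0.7058.
OCl⁻ = (1 − 0.7058) × 7.26 ppm = 2.136 ppm.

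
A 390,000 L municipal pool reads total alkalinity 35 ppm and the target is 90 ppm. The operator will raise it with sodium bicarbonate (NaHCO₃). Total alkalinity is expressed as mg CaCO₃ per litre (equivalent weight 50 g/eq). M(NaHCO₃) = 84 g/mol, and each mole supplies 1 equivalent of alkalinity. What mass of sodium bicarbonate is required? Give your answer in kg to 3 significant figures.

36.0 kg

Alkalinity to add: (90 − 35) = 55 mg/L as CaCO₃ × 390,000 L = 21,450 g as CaCO₃.
Equivalents: 21,450 g ÷ 50 g/eq = 429 eq.
NaHCO₃ supplies 1 eq per mole → 429 mol.
Mass: 429 mol × 84 g/mol = 36,040 g.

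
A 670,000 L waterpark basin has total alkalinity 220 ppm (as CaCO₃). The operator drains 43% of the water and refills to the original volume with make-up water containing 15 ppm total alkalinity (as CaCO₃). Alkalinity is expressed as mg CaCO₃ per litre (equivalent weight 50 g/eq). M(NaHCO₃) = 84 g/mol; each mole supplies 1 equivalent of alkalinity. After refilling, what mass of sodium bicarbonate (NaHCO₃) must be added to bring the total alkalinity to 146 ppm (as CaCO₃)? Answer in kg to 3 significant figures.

After draining 43% and refilling: 220 × 0.57 + 15 × 0.43 = 131.85 ppm.
Deficit to target: 146 − 131.85 = 14.15 mg/L.
As CaCO₃: 14.15 mg/L × 670,000 L = 9480 g; ÷ 50 g/eq ÷ 1 = 189.6 mol NaHCO₃.
Mass: 189.6 × 84 = 15,930 g.

15.9 kg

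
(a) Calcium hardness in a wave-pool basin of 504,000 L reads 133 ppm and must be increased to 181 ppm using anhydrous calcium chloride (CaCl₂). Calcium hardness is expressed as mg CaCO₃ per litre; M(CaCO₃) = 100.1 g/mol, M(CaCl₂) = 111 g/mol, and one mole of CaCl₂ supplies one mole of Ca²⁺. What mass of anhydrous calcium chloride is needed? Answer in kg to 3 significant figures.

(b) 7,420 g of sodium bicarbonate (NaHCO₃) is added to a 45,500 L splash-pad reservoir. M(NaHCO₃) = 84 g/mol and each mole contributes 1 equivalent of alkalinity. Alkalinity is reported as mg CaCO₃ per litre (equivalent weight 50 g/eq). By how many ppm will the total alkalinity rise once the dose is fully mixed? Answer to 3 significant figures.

(a) 26.8 kg; (b) 97.1 ppm

(a) Hardness to add: (181 − 133) = 48 mg/L as CaCO₃ × 504,000 L = 24,190 g as CaCO₃.
(a) Moles of Ca²⁺ (1 mol Ca²⁺ ≡ 1 mol CaCO₃): 24,190 / 100.1 g/mol = 241.7 mol.
(a) Mass of CaCl₂: 241.7 × 111 = 26,830 g.

(b) Moles of NaHCO₃: 7,420 g ÷ 84 g/mol = 88.33 mol → 88.33 eq of alkalinity.
(b) As CaCO₃: 88.33 eq × 50 g/eq = 4417 g.
(b) Rise: 4417 g / 45,500 L × 1000 = 97.07 mg/L.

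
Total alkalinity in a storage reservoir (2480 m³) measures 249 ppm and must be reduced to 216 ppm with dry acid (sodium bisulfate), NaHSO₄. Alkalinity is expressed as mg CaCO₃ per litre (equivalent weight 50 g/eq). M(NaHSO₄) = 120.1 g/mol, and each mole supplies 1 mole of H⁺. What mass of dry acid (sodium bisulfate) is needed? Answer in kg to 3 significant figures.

Volume: 2480 m³ = 2,480,000 L.
Alkalinity to neutralize: (249 − 216) = 33 mg/L as CaCO₃ × 2,480,000 L = 81,840 g as CaCO₃.
Equivalents of H⁺ required: 81,840 ÷ 50 g/eq = 1637 eq = 1637 mol NaHSO₄.
Mass of NaHSO₄: 1637 × 120.1 = 196,600 g.

197 kg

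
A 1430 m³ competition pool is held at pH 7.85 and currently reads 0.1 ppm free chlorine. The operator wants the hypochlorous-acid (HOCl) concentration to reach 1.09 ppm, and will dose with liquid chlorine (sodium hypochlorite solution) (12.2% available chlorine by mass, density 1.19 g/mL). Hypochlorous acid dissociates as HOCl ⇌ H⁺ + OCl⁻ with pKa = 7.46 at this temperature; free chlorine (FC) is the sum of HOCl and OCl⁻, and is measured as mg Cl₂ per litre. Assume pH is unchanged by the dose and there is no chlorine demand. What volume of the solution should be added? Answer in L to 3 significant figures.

36.1 L

Volume: 1430 m³ = 1,430,000 L.
[OCl⁻]/[HOCl] = 10^(pH − pKa) = 10^(7.85 − 7.46) = 2.455; fraction as HOCl = 1/(1 + 2.455) = 0.2895.
Free chlorine required for 1.09 ppm HOCl: 1.09 / 0.2895 = 3.766 ppm.
FC to add: 3.766 − 0.1 = 3.666 mg/L as Cl₂.
Cl₂ equivalent: 3.666 mg/L × 1,430,000 L = 5242 g.
Product at 12.2% available Cl: 5242 / 0.122 = 42,970 g.
Volume: 42,970 g ÷ 1.19 g/mL = 36,110 mL.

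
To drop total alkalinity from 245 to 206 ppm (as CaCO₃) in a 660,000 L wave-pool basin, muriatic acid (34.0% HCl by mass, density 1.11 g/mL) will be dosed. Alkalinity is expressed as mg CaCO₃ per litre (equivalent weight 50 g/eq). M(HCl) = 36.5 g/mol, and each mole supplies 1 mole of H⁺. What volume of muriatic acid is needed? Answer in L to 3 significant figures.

49.8 L

Alkalinity to neutralize: (245 − 206) = 39 mg/L as CaCO₃ × 660,000 L = 25,740 g as CaCO₃.
Equivalents of H⁺ required: 25,740 ÷ 50 g/eq = 514.8 eq = 514.8 mol HCl.
Mass of HCl: 514.8 × 36.5 = 18,790 g.
Mass of 34.0% solution: 18,790 / 0.34 = 55,270 g.
Volume: 55,270 g ÷ 1.11 g/mL = 49,790 mL.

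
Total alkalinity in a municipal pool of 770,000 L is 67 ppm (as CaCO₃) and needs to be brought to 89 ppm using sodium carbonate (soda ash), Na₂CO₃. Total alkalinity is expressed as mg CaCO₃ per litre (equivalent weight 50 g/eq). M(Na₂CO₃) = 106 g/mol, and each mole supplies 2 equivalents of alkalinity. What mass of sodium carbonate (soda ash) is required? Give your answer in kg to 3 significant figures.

18.0 kg

Alkalinity to add: (89 − 67) = 22 mg/L as CaCO₃ × 770,000 L = 16,940 g as CaCO₃.
Equivalents: 16,940 g ÷ 50 g/eq = 338.8 eq.
Each mole of Na₂CO₃ supplies 2 eq, so 338.8 / 2 = 169.4 mol.
Mass: 169.4 mol × 106 g/mol = 17,960 g.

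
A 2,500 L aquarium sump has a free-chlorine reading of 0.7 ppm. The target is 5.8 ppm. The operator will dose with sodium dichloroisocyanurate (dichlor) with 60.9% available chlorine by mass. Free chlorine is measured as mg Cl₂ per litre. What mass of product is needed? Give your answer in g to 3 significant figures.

20.9 g

Chlorine deficit: 5.8 − 0.7 = 5.1 ppm = 5.1 mg/L as Cl₂.
Cl₂ equivalent needed: 5.1 mg/L × 2,500 L = 12,750 mg = 12.75 g.
Product at 60.9% available chlorine: 12.75 / 0.609 = 20.94 g.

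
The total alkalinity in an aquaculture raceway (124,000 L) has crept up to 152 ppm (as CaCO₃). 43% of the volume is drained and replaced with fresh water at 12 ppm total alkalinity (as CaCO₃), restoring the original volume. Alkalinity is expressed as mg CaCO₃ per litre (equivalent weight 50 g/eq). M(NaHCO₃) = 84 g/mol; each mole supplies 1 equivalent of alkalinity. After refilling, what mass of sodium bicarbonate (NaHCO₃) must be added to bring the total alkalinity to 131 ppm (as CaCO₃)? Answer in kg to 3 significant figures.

After draining 43% and refilling: 152 × 0.57 + 12 × 0.43 = 91.8 ppm.
Deficit to target: 131 − 91.8 = 39.2 mg/L.
As CaCO₃: 39.2 mg/L × 124,000 L = 4861 g; ÷ 50 g/eq ÷ 1 = 97.22 mol NaHCO₃.
Mass: 97.22 × 84 = 8166 g.

8.17 kg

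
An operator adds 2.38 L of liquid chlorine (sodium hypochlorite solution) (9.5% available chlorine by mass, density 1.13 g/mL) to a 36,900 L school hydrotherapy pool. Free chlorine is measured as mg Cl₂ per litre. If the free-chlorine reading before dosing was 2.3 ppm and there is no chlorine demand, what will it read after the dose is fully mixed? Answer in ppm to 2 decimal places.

Mass of solution: 2.38 L × 1000 mL/L × 1.13 g/mL = 2689 g.
Available chlorine delivered: 2689 g × 0.095 = 255.5 g as Cl₂.
Concentration rise: 255.5 g / 36,900 L = 6.924 mg/L = 6.92 ppm.
Final FC: 2.3 + 6.92 = 9.22 ppm.

9.22 ppm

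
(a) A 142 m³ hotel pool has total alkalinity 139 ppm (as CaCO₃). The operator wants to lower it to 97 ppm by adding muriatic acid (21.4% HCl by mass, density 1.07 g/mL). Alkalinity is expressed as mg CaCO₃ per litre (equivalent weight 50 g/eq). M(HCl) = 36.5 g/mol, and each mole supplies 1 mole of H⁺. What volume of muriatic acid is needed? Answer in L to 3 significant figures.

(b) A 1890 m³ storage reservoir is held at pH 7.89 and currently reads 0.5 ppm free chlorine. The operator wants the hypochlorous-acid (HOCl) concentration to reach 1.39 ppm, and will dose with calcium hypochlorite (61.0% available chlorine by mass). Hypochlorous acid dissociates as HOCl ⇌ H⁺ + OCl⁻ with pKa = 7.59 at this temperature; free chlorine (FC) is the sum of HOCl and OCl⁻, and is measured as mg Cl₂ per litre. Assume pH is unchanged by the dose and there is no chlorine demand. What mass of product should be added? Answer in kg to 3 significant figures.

(a) Volume: 142 m³ = 142,000 L.
(a) Alkalinity to neutralize: (139 − 97) = 42 mg/L as CaCO₃ × 142,000 L = 5964 g as CaCO₃.
(a) Equivalents of H⁺ required: 5964 ÷ 50 g/eq = 119.3 eq = 119.3 mol HCl.
(a) Mass of HCl: 119.3 × 36.5 = 4354 g.
(a) Mass of 21.4% solution: 4354 / 0.214 = 20,340 g.
(a) Volume: 20,340 g ÷ 1.07 g/mL = 19,010 mL.

(b) Volume: 1890 m³ = 1,890,000 L.
(b) [OCl⁻]/[HOCl] = 10^(pH − pKa) = 10^(7.89 − 7.59) = 1.995; fraction as HOCl = 1/(1 + 1.995) = 0.3339.
(b) Free chlorine required for 1.39 ppm HOCl: 1.39 / 0.3339 = 4.163 ppm.
(b) FC to add: 4.163 − 0.5 = 3.663 mg/L as Cl₂.
(b) Cl₂ equivalent: 3.663 mg/L × 1,890,000 L = 6924 g.
(b) Product at 61.0% available Cl: 6924 / 0.61 = 11,350 g.

(a) 19.0 L; (b) 11.4 kg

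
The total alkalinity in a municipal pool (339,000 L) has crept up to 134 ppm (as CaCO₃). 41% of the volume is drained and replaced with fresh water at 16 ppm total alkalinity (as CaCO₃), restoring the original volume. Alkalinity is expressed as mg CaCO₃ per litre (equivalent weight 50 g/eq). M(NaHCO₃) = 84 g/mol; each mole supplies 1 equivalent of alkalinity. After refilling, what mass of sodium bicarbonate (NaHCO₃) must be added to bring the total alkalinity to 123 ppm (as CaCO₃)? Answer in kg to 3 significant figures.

21.3 kg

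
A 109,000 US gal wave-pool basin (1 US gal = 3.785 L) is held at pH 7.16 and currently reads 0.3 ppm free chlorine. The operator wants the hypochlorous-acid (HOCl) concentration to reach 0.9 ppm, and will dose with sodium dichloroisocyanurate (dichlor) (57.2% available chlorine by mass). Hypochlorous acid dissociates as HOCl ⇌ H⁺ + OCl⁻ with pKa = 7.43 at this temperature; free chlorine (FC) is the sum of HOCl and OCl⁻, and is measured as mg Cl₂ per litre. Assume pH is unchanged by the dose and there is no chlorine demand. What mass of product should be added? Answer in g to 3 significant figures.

781 g

Volume: 109,000 US gal × 3.785 L/gal = 412,565 L.
[OCl⁻]/[HOCl] = 10^(pH − pKa) = 10^(7.16 − 7.43) = 0.537; fraction as HOCl = 1/(1 + 0.537) = 0.6506.
Free chlorine required for 0.9 ppm HOCl: 0.9 / 0.6506 = 1.383 ppm.
FC to add: 1.383 − 0.3 = 1.083 mg/L as Cl₂.
Cl₂ equivalent: 1.083 mg/L × 412,565 L = 446.9 g.
Product at 57.2% available Cl: 446.9 / 0.572 = 781.4 g.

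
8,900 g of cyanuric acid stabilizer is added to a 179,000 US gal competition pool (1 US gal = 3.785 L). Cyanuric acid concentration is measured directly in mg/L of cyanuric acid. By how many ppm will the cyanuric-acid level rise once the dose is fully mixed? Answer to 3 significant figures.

Volume: 179,000 US gal × 3.785 L/gal = 677,515 L.
Rise: 8,900 g / 677,515 L × 1000 = 13.14 mg/L.

13.1 ppm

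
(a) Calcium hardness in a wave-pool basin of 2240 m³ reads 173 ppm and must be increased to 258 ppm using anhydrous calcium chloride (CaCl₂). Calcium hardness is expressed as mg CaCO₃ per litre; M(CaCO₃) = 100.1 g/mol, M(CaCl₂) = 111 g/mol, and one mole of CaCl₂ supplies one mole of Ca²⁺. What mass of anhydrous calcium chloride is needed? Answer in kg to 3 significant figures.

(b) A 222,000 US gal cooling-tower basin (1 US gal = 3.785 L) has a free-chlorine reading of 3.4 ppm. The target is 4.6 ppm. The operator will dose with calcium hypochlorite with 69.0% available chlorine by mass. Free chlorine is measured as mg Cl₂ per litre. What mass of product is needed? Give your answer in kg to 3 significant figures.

(a) 211 kg; (b) 1.46 kg

(a) Volume: 2240 m³ = 2,240,000 L.
(a) Hardness to add: (258 − 173) = 85 mg/L as CaCO₃ × 2,240,000 L = 190,400 g as CaCO₃.
(a) Moles of Ca²⁺ (1 mol Ca²⁺ ≡ 1 mol CaCO₃): 190,400 / 100.1 g/mol = 1902 mol.
(a) Mass of CaCl₂: 1902 × 111 = 211,100 g.

(b) Volume: 222,000 US gal × 3.785 L/gal = 840,270 L.
(b) Chlorine deficit: 4.6 − 3.4 = 1.2 ppm = 1.2 mg/L as Cl₂.
(b) Cl₂ equivalent needed: 1.2 mg/L × 840,270 L = 1,008,000 mg = 1008 g.
(b) Product at 69.0% available chlorine: 1008 / 0.69 = 1461 g.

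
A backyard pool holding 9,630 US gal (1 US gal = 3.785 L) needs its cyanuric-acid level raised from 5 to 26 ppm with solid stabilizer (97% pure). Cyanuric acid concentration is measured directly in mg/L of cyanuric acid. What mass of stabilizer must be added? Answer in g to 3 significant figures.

789 g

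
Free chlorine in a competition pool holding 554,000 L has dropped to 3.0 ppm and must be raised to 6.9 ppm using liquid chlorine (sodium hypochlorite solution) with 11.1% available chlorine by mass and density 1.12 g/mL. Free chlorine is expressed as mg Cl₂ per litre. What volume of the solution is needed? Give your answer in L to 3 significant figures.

17.4 L

Chlorine deficit: 6.9 − 3.0 = 3.9 ppm = 3.9 mg/L as Cl₂.
Cl₂ equivalent needed: 3.9 mg/L × 554,000 L = 2,161,000 mg = 2161 g.
Product at 11.1% available chlorine: 2161 / 0.111 = 19,460 g.
Volume at density 1.12 g/mL: 19,460 g ÷ 1.12 g/mL = 17,380 mL.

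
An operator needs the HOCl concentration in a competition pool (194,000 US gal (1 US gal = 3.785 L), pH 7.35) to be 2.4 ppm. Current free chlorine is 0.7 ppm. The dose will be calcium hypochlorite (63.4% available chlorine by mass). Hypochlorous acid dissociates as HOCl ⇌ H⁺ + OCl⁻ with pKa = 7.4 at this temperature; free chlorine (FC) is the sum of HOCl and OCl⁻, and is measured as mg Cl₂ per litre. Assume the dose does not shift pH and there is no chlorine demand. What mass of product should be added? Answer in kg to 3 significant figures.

4.45 kg

Volume: 194,000 US gal × 3.785 L/gal = 734,290 L.
[OCl⁻]/[HOCl] = 10^(pH − pKa) = 10^(7.35 − 7.4) = 0.8913; fraction as HOCl = 1/(1 + 0.8913) = 0.5288.
Free chlorine required for 2.4 ppm HOCl: 2.4 / 0.5288 = 4.539 ppm.
FC to add: 4.539 − 0.7 = 3.839 mg/L as Cl₂.
Cl₂ equivalent: 3.839 mg/L × 734,290 L = 2819 g.
Product at 63.4% available Cl: 2819 / 0.634 = 4446 g.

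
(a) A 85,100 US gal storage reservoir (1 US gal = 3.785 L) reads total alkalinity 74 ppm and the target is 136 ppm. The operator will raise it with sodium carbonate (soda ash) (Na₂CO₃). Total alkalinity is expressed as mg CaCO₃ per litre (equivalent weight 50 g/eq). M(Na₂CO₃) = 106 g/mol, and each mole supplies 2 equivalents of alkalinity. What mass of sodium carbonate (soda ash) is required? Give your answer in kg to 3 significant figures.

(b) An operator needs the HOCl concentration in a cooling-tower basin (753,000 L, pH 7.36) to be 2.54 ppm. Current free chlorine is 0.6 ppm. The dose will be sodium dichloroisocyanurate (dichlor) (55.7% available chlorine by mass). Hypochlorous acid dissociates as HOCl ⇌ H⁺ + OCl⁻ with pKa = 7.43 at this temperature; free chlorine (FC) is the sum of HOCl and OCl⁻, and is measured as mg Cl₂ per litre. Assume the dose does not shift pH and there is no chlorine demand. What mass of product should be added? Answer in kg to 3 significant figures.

(a) Volume: 85,100 US gal × 3.785 L/gal = 322,104 L.
(a) Alkalinity to add: (136 − 74) = 62 mg/L as CaCO₃ × 322,104 L = 19,970 g as CaCO₃.
(a) Equivalents: 19,970 g ÷ 50 g/eq = 399.4 eq.
(a) Each mole of Na₂CO₃ supplies 2 eq, so 399.4 / 2 = 199.7 mol.
(a) Mass: 199.7 mol × 106 g/mol = 21,170 g.

(b) [OCl⁻]/[HOCl] = 10^(pH − pKa) = 10^(7.36 − 7.43) = 0.8511; fraction as HOCl = 1/(1 + 0.8511) = 0.5402.
(b) Free chlorine required for 2.54 ppm HOCl: 2.54 / 0.5402 = 4.702 ppm.
(b) FC to add: 4.702 − 0.6 = 4.102 mg/L as Cl₂.
(b) Cl₂ equivalent: 4.102 mg/L × 753,000 L = 3089 g.
(b) Product at 55.7% available Cl: 3089 / 0.557 = 5545 g.

(a) 21.2 kg; (b) 5.55 kg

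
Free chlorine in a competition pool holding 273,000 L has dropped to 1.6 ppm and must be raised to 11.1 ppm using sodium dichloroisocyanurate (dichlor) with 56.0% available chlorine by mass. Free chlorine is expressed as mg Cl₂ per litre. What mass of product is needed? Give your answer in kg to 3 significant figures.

4.63 kg

Chlorine deficit: 11.1 − 1.6 = 9.5 ppm = 9.5 mg/L as Cl₂.
Cl₂ equivalent needed: 9.5 mg/L × 273,000 L = 2,594,000 mg = 2594 g.
Product at 56.0% available chlorine: 2594 / 0.56 = 4631 g.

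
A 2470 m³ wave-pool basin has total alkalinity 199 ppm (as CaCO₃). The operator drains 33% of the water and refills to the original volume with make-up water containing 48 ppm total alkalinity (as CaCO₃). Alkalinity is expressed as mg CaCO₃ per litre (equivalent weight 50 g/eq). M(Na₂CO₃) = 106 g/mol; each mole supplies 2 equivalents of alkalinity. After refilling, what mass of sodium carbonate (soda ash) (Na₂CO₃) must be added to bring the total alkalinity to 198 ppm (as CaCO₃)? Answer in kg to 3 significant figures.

128 kg

Volume: 2470 m³ = 2,470,000 L.
After draining 33% and refilling: 199 × 0.67 + 48 × 0.33 = 149.17 ppm.
Deficit to target: 198 − 149.17 = 48.83 mg/L.
As CaCO₃: 48.83 mg/L × 2,470,000 L = 120,600 g; ÷ 50 g/eq ÷ 2 = 1206 mol Na₂CO₃.
Mass: 1206 × 106 = 127,800 g.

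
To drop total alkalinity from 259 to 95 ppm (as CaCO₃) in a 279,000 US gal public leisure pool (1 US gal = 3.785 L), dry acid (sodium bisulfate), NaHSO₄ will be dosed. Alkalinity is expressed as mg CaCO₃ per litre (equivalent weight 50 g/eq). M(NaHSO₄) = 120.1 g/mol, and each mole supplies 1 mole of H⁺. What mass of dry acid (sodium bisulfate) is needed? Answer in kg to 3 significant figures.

Volume: 279,000 US gal × 3.785 L/gal = 1,056,015 L.
Alkalinity to neutralize: (259 − 95) = 164 mg/L as CaCO₃ × 1,056,015 L = 173,200 g as CaCO₃.
Equivalents of H⁺ required: 173,200 ÷ 50 g/eq = 3464 eq = 3464 mol NaHSO₄.
Mass of NaHSO₄: 3464 × 120.1 = 416,000 g.

416 kg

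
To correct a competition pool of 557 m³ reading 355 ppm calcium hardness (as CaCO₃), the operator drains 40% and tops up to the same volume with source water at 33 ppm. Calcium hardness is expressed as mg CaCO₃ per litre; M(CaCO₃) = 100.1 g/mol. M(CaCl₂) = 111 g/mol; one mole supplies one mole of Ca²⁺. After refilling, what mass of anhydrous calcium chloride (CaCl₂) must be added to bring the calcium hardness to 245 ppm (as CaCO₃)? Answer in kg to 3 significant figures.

11.6 kg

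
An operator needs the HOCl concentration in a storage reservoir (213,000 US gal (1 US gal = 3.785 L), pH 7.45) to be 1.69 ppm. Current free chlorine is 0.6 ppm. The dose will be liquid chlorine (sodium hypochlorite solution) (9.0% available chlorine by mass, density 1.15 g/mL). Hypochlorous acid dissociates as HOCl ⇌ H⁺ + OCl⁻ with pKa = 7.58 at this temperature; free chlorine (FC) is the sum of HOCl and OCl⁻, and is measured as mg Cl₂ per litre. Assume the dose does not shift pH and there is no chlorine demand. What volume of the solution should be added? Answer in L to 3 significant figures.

Volume: 213,000 US gal × 3.785 L/gal = 806,205 L.
[OCl⁻]/[HOCl] = 10^(pH − pKa) = 10^(7.45 − 7.58) = 0.7413; fraction as HOCl = 1/(1 + 0.7413) = 0.5743.
Free chlorine required for 1.69 ppm HOCl: 1.69 / 0.5743 = 2.943 ppm.
FC to add: 2.943 − 0.6 = 2.343 mg/L as Cl₂.
Cl₂ equivalent: 2.343 mg/L × 806,205 L = 1889 g.
Product at 9.0% available Cl: 1889 / 0.09 = 20,990 g.
Volume: 20,990 g ÷ 1.15 g/mL = 18,250 mL.

18.2 L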